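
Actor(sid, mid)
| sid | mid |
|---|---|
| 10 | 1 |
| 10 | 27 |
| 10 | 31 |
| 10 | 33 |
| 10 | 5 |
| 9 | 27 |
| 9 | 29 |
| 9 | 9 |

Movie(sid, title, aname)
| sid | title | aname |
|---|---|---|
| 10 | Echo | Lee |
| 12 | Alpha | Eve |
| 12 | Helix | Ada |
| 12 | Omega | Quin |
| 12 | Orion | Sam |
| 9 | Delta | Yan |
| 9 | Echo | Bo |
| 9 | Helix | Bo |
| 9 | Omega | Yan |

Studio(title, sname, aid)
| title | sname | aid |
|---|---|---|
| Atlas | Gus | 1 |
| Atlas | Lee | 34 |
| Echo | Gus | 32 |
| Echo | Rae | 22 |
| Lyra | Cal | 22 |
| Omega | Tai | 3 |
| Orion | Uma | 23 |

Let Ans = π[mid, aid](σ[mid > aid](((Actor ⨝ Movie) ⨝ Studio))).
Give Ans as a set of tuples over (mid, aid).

{(27, 22), (27, 3), (29, 22), (29, 3), (31, 22), (33, 22), (33, 32), (9, 3)}

Joining Actor and Movie on sid yields {(10, 1, Echo, Lee), (10, 27, Echo, Lee), (10, 31, Echo, Lee), (10, 33, Echo, Lee), (10, 5, Echo, Lee), (9, 27, Delta, Yan), (9, 27, Echo, Bo), (9, 27, Helix, Bo), (9, 27, Omega, Yan), (9, 29, Delta, Yan), (9, 29, Echo, Bo), (9, 29, Helix, Bo), (9, 29, Omega, Yan), (9, 9, Delta, Yan), (9, 9, Echo, Bo), (9, 9, Helix, Bo), (9, 9, Omega, Yan)}.
Joining (Actor ⨝ Movie) and Studio on title yields {(10, 1, Echo, Lee, Gus, 32), (10, 1, Echo, Lee, Rae, 22), (10, 27, Echo, Lee, Gus, 32), (10, 27, Echo, Lee, Rae, 22), (10, 31, Echo, Lee, Gus, 32), (10, 31, Echo, Lee, Rae, 22), (10, 33, Echo, Lee, Gus, 32), (10, 33, Echo, Lee, Rae, 22), (10, 5, Echo, Lee, Gus, 32), (10, 5, Echo, Lee, Rae, 22), (9, 27, Echo, Bo, Gus, 32), (9, 27, Echo, Bo, Rae, 22), (9, 27, Omega, Yan, Tai, 3), (9, 29, Echo, Bo, Gus, 32), (9, 29, Echo, Bo, Rae, 22), (9, 29, Omega, Yan, Tai, 3), (9, 9, Echo, Bo, Gus, 32), (9, 9, Echo, Bo, Rae, 22), (9, 9, Omega, Yan, Tai, 3)}.
Apply σ_{mid > aid}; surviving tuples: {(10, 27, Echo, Lee, Rae, 22), (10, 31, Echo, Lee, Rae, 22), (10, 33, Echo, Lee, Gus, 32), (10, 33, Echo, Lee, Rae, 22), (9, 27, Echo, Bo, Rae, 22), (9, 27, Omega, Yan, Tai, 3), (9, 29, Echo, Bo, Rae, 22), (9, 29, Omega, Yan, Tai, 3), (9, 9, Omega, Yan, Tai, 3)}
Keep only column(s) mid, aid (1 duplicate(s) eliminated): {(27, 22), (27, 3), (29, 22), (29, 3), (31, 22), (33, 22), (33, 32), (9, 3)}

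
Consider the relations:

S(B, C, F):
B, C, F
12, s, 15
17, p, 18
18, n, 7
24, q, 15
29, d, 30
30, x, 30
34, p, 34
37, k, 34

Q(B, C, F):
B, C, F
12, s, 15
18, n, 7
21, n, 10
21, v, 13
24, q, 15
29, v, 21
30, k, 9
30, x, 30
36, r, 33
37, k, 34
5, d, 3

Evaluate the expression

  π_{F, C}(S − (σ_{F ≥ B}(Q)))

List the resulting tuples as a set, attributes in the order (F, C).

Selection F ≥ B: {(12, s, 15), (30, x, 30)}
Difference: {(12, s, 15), (17, p, 18), (18, n, 7), (24, q, 15), (29, d, 30), (30, x, 30), (34, p, 34), (37, k, 34)} with {(12, s, 15), (30, x, 30)} → {(17, p, 18), (18, n, 7), (24, q, 15), (29, d, 30), (34, p, 34), (37, k, 34)}
Projecting to F, C: {(15, q), (18, p), (30, d), (34, k), (34, p), (7, n)}

{(15, q), (18, p), (30, d), (34, k), (34, p), (7, n)}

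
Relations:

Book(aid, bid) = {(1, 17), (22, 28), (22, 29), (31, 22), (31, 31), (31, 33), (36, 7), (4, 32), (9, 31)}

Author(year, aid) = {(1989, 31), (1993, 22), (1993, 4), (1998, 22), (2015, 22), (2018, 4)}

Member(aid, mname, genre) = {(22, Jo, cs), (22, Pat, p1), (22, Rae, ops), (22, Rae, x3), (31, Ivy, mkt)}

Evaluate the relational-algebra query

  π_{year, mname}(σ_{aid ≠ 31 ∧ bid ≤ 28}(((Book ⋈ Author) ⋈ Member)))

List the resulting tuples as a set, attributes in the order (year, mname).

{(1993, Jo), (1993, Pat), (1993, Rae), (1998, Jo), (1998, Pat), (1998, Rae), (2015, Jo), (2015, Pat), (2015, Rae)}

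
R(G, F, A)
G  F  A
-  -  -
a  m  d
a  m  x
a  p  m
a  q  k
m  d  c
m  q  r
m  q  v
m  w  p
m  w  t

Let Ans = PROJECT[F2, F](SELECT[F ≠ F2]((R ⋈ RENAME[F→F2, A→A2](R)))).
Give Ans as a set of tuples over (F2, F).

ρ[F→F2, A→A2]: schema becomes (G, F2, A2); tuples unchanged.
Joining R and RENAME[F→F2, A→A2](R) on G yields {(a, m, d, m, d), (a, m, d, m, x), (a, m, d, p, m), (a, m, d, q, k), (a, m, x, m, d), (a, m, x, m, x), (a, m, x, p, m), (a, m, x, q, k), (a, p, m, m, d), (a, p, m, m, x), (a, p, m, p, m), (a, p, m, q, k), (a, q, k, m, d), (a, q, k, m, x), (a, q, k, p, m), (a, q, k, q, k), (m, d, c, d, c), (m, d, c, q, r), (m, d, c, q, v), (m, d, c, w, p), (m, d, c, w, t), (m, q, r, d, c), (m, q, r, q, r), (m, q, r, q, v), (m, q, r, w, p), (m, q, r, w, t), (m, q, v, d, c), (m, q, v, q, r), (m, q, v, q, v), (m, q, v, w, p), (m, q, v, w, t), (m, w, p, d, c), (m, w, p, q, r), (m, w, p, q, v), (m, w, p, w, p), (m, w, p, w, t), (m, w, t, d, c), (m, w, t, q, r), (m, w, t, q, v), (m, w, t, w, p), (m, w, t, w, t)}.
σ[F ≠ F2]: keep tuples satisfying F ≠ F2 → {(a, m, d, p, m), (a, m, d, q, k), (a, m, x, p, m), (a, m, x, q, k), (a, p, m, m, d), (a, p, m, m, x), (a, p, m, q, k), (a, q, k, m, d), (a, q, k, m, x), (a, q, k, p, m), (m, d, c, q, r), (m, d, c, q, v), (m, d, c, w, p), (m, d, c, w, t), (m, q, r, d, c), (m, q, r, w, p), (m, q, r, w, t), (m, q, v, d, c), (m, q, v, w, p), (m, q, v, w, t), (m, w, p, d, c), (m, w, p, q, r), (m, w, p, q, v), (m, w, t, d, c), (m, w, t, q, r), (m, w, t, q, v)}
Projecting to F2, F (14 duplicate(s) eliminated): {(d, q), (d, w), (m, p), (m, q), (p, m), (p, q), (q, d), (q, m), (q, p), (q, w), (w, d), (w, q)}

{(d, q), (d, w), (m, p), (m, q), (p, m), (p, q), (q, d), (q, m), (q, p), (q, w), (w, d), (w, q)}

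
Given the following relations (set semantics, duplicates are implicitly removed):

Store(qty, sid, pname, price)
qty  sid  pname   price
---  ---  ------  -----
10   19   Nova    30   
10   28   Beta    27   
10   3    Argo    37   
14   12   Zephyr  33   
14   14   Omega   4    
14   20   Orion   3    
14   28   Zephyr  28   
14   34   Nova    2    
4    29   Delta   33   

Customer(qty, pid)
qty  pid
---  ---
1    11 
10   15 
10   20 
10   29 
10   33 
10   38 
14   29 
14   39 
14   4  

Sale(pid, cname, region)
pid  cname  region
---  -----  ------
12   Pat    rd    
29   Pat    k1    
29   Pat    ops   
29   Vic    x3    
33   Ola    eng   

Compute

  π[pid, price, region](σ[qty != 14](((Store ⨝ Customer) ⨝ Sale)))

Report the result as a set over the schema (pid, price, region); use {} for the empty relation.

Natural join on qty: {(10, 19, Nova, 30, 15), (10, 19, Nova, 30, 20), (10, 19, Nova, 30, 29), (10, 19, Nova, 30, 33), (10, 19, Nova, 30, 38), (10, 28, Beta, 27, 15), (10, 28, Beta, 27, 20), (10, 28, Beta, 27, 29), (10, 28, Beta, 27, 33), (10, 28, Beta, 27, 38), (10, 3, Argo, 37, 15), (10, 3, Argo, 37, 20), (10, 3, Argo, 37, 29), (10, 3, Argo, 37, 33), (10, 3, Argo, 37, 38), (14, 12, Zephyr, 33, 29), (14, 12, Zephyr, 33, 39), (14, 12, Zephyr, 33, 4), (14, 14, Omega, 4, 29), (14, 14, Omega, 4, 39), (14, 14, Omega, 4, 4), (14, 20, Orion, 3, 29), (14, 20, Orion, 3, 39), (14, 20, Orion, 3, 4), (14, 28, Zephyr, 28, 29), (14, 28, Zephyr, 28, 39), (14, 28, Zephyr, 28, 4), (14, 34, Nova, 2, 29), (14, 34, Nova, 2, 39), (14, 34, Nova, 2, 4)}
Natural join on pid: {(10, 19, Nova, 30, 29, Pat, k1), (10, 19, Nova, 30, 29, Pat, ops), (10, 19, Nova, 30, 29, Vic, x3), (10, 19, Nova, 30, 33, Ola, eng), (10, 28, Beta, 27, 29, Pat, k1), (10, 28, Beta, 27, 29, Pat, ops), (10, 28, Beta, 27, 29, Vic, x3), (10, 28, Beta, 27, 33, Ola, eng), (10, 3, Argo, 37, 29, Pat, k1), (10, 3, Argo, 37, 29, Pat, ops), (10, 3, Argo, 37, 29, Vic, x3), (10, 3, Argo, 37, 33, Ola, eng), (14, 12, Zephyr, 33, 29, Pat, k1), (14, 12, Zephyr, 33, 29, Pat, ops), (14, 12, Zephyr, 33, 29, Vic, x3), (14, 14, Omega, 4, 29, Pat, k1), (14, 14, Omega, 4, 29, Pat, ops), (14, 14, Omega, 4, 29, Vic, x3), (14, 20, Orion, 3, 29, Pat, k1), (14, 20, Orion, 3, 29, Pat, ops), (14, 20, Orion, 3, 29, Vic, x3), (14, 28, Zephyr, 28, 29, Pat, k1), (14, 28, Zephyr, 28, 29, Pat, ops), (14, 28, Zephyr, 28, 29, Vic, x3), (14, 34, Nova, 2, 29, Pat, k1), (14, 34, Nova, 2, 29, Pat, ops), (14, 34, Nova, 2, 29, Vic, x3)}
Apply σ_{qty != 14}; surviving tuples: {(10, 19, Nova, 30, 29, Pat, k1), (10, 19, Nova, 30, 29, Pat, ops), (10, 19, Nova, 30, 29, Vic, x3), (10, 19, Nova, 30, 33, Ola, eng), (10, 28, Beta, 27, 29, Pat, k1), (10, 28, Beta, 27, 29, Pat, ops), (10, 28, Beta, 27, 29, Vic, x3), (10, 28, Beta, 27, 33, Ola, eng), (10, 3, Argo, 37, 29, Pat, k1), (10, 3, Argo, 37, 29, Pat, ops), (10, 3, Argo, 37, 29, Vic, x3), (10, 3, Argo, 37, 33, Ola, eng)}
π[pid, price, region]: project onto (pid, price, region) → {(29, 27, k1), (29, 27, ops), (29, 27, x3), (29, 30, k1), (29, 30, ops), (29, 30, x3), (29, 37, k1), (29, 37, ops), (29, 37, x3), (33, 27, eng), (33, 30, eng), (33, 37, eng)}

{(29, 27, k1), (29, 27, ops), (29, 27, x3), (29, 30, k1), (29, 30, ops), (29, 30, x3), (29, 37, k1), (29, 37, ops), (29, 37, x3), (33, 27, eng), (33, 30, eng), (33, 37, eng)}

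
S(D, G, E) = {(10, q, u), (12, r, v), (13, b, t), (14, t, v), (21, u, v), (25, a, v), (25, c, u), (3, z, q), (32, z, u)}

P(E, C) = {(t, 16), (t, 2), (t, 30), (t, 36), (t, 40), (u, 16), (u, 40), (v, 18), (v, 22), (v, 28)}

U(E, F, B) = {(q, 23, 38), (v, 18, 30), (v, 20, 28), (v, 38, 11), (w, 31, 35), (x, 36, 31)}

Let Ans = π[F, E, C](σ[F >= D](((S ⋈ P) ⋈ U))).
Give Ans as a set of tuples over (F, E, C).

S ⋈ P (natural join on E): {(10, q, u, 16), (10, q, u, 40), (12, r, v, 18), (12, r, v, 22), (12, r, v, 28), (13, b, t, 16), (13, b, t, 2), (13, b, t, 30), (13, b, t, 36), (13, b, t, 40), (14, t, v, 18), (14, t, v, 22), (14, t, v, 28), (21, u, v, 18), (21, u, v, 22), (21, u, v, 28), (25, a, v, 18), (25, a, v, 22), (25, a, v, 28), (25, c, u, 16), (25, c, u, 40), (32, z, u, 16), (32, z, u, 40)}
(S ⋈ P) ⋈ U (natural join on E): {(12, r, v, 18, 18, 30), (12, r, v, 18, 20, 28), (12, r, v, 18, 38, 11), (12, r, v, 22, 18, 30), (12, r, v, 22, 20, 28), (12, r, v, 22, 38, 11), (12, r, v, 28, 18, 30), (12, r, v, 28, 20, 28), (12, r, v, 28, 38, 11), (14, t, v, 18, 18, 30), (14, t, v, 18, 20, 28), (14, t, v, 18, 38, 11), (14, t, v, 22, 18, 30), (14, t, v, 22, 20, 28), (14, t, v, 22, 38, 11), (14, t, v, 28, 18, 30), (14, t, v, 28, 20, 28), (14, t, v, 28, 38, 11), (21, u, v, 18, 18, 30), (21, u, v, 18, 20, 28), (21, u, v, 18, 38, 11), (21, u, v, 22, 18, 30), (21, u, v, 22, 20, 28), (21, u, v, 22, 38, 11), (21, u, v, 28, 18, 30), (21, u, v, 28, 20, 28), (21, u, v, 28, 38, 11), (25, a, v, 18, 18, 30), (25, a, v, 18, 20, 28), (25, a, v, 18, 38, 11), (25, a, v, 22, 18, 30), (25, a, v, 22, 20, 28), (25, a, v, 22, 38, 11), (25, a, v, 28, 18, 30), (25, a, v, 28, 20, 28), (25, a, v, 28, 38, 11)}
Filtering on F >= D leaves {(12, r, v, 18, 18, 30), (12, r, v, 18, 20, 28), (12, r, v, 18, 38, 11), (12, r, v, 22, 18, 30), (12, r, v, 22, 20, 28), (12, r, v, 22, 38, 11), (12, r, v, 28, 18, 30), (12, r, v, 28, 20, 28), (12, r, v, 28, 38, 11), (14, t, v, 18, 18, 30), (14, t, v, 18, 20, 28), (14, t, v, 18, 38, 11), (14, t, v, 22, 18, 30), (14, t, v, 22, 20, 28), (14, t, v, 22, 38, 11), (14, t, v, 28, 18, 30), (14, t, v, 28, 20, 28), (14, t, v, 28, 38, 11), (21, u, v, 18, 38, 11), (21, u, v, 22, 38, 11), (21, u, v, 28, 38, 11), (25, a, v, 18, 38, 11), (25, a, v, 22, 38, 11), (25, a, v, 28, 38, 11)}.
π[F, E, C]: project onto (F, E, C) (15 duplicate(s) eliminated) → {(18, v, 18), (18, v, 22), (18, v, 28), (20, v, 18), (20, v, 22), (20, v, 28), (38, v, 18), (38, v, 22), (38, v, 28)}

{(18, v, 18), (18, v, 22), (18, v, 28), (20, v, 18), (20, v, 22), (20, v, 28), (38, v, 18), (38, v, 22), (38, v, 28)}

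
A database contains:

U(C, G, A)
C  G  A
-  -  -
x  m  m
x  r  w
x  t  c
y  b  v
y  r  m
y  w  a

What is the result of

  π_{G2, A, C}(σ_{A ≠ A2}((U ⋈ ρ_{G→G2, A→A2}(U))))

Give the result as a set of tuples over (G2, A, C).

{(b, a, y), (b, m, y), (m, c, x), (m, w, x), (r, a, y), (r, c, x), (r, m, x), (r, v, y), (t, m, x), (t, w, x), (w, m, y), (w, v, y)}

ρ[G→G2, A→A2]: schema becomes (C, G2, A2); tuples unchanged.
Natural join on C: {(x, m, m, m, m), (x, m, m, r, w), (x, m, m, t, c), (x, r, w, m, m), (x, r, w, r, w), (x, r, w, t, c), (x, t, c, m, m), (x, t, c, r, w), (x, t, c, t, c), (y, b, v, b, v), (y, b, v, r, m), (y, b, v, w, a), (y, r, m, b, v), (y, r, m, r, m), (y, r, m, w, a), (y, w, a, b, v), (y, w, a, r, m), (y, w, a, w, a)}
Filtering on A ≠ A2 leaves {(x, m, m, r, w), (x, m, m, t, c), (x, r, w, m, m), (x, r, w, t, c), (x, t, c, m, m), (x, t, c, r, w), (y, b, v, r, m), (y, b, v, w, a), (y, r, m, b, v), (y, r, m, w, a), (y, w, a, b, v), (y, w, a, r, m)}.
Projecting to G2, A, C: {(b, a, y), (b, m, y), (m, c, x), (m, w, x), (r, a, y), (r, c, x), (r, m, x), (r, v, y), (t, m, x), (t, w, x), (w, m, y), (w, v, y)}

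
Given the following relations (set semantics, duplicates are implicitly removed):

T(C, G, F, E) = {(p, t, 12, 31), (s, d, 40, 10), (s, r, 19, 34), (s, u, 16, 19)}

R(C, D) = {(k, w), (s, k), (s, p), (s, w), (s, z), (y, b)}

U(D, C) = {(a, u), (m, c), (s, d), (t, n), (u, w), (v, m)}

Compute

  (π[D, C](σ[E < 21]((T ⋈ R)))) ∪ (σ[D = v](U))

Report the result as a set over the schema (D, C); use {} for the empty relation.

{(k, s), (p, s), (v, m), (w, s), (z, s)}

Natural join on C: {(s, d, 40, 10, k), (s, d, 40, 10, p), (s, d, 40, 10, w), (s, d, 40, 10, z), (s, r, 19, 34, k), (s, r, 19, 34, p), (s, r, 19, 34, w), (s, r, 19, 34, z), (s, u, 16, 19, k), (s, u, 16, 19, p), (s, u, 16, 19, w), (s, u, 16, 19, z)}
σ[E < 21]: keep tuples satisfying E < 21 → {(s, d, 40, 10, k), (s, d, 40, 10, p), (s, d, 40, 10, w), (s, d, 40, 10, z), (s, u, 16, 19, k), (s, u, 16, 19, p), (s, u, 16, 19, w), (s, u, 16, 19, z)}
π[D, C]: project onto (D, C) (4 duplicate(s) eliminated) → {(k, s), (p, s), (w, s), (z, s)}
σ[D = v]: keep tuples satisfying D = v → {(v, m)}
Set union of the two operands is {(k, s), (p, s), (v, m), (w, s), (z, s)}.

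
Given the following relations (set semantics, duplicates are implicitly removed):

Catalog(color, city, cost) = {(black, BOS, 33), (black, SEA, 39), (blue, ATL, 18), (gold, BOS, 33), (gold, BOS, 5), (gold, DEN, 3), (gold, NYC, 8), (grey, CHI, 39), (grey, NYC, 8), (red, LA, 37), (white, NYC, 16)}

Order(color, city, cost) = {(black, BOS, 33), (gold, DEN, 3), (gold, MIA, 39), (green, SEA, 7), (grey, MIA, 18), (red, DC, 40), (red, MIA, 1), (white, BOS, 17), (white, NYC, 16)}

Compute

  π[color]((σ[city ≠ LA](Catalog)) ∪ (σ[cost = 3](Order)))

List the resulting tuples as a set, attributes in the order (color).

Apply σ_{city ≠ LA}; surviving tuples: {(black, BOS, 33), (black, SEA, 39), (blue, ATL, 18), (gold, BOS, 33), (gold, BOS, 5), (gold, DEN, 3), (gold, NYC, 8), (grey, CHI, 39), (grey, NYC, 8), (white, NYC, 16)}
Apply σ_{cost = 3}; surviving tuples: {(gold, DEN, 3)}
Taking the union: {(black, BOS, 33), (black, SEA, 39), (blue, ATL, 18), (gold, BOS, 33), (gold, BOS, 5), (gold, DEN, 3), (gold, NYC, 8), (grey, CHI, 39), (grey, NYC, 8), (white, NYC, 16)}
Keep only column(s) color (5 duplicate(s) eliminated): {black, blue, gold, grey, white}

{black, blue, gold, grey, white}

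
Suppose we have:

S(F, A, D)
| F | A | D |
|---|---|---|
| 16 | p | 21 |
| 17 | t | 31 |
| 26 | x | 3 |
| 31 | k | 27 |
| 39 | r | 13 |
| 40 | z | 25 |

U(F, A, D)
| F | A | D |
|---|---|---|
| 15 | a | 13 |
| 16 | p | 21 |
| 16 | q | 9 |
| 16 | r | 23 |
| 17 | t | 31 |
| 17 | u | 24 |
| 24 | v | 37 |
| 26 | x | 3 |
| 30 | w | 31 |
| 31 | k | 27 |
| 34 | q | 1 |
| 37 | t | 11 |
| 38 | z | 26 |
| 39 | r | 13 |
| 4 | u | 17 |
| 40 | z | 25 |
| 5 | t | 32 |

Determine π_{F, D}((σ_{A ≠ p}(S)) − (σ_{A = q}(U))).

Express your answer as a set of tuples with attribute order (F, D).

σ[A ≠ p]: keep tuples satisfying A ≠ p → {(17, t, 31), (26, x, 3), (31, k, 27), (39, r, 13), (40, z, 25)}
σ[A = q]: keep tuples satisfying A = q → {(16, q, 9), (34, q, 1)}
Set difference of the two operands is {(17, t, 31), (26, x, 3), (31, k, 27), (39, r, 13), (40, z, 25)}.
π_{F, D} gives {(17, 31), (26, 3), (31, 27), (39, 13), (40, 25)}.

{(17, 31), (26, 3), (31, 27), (39, 13), (40, 25)}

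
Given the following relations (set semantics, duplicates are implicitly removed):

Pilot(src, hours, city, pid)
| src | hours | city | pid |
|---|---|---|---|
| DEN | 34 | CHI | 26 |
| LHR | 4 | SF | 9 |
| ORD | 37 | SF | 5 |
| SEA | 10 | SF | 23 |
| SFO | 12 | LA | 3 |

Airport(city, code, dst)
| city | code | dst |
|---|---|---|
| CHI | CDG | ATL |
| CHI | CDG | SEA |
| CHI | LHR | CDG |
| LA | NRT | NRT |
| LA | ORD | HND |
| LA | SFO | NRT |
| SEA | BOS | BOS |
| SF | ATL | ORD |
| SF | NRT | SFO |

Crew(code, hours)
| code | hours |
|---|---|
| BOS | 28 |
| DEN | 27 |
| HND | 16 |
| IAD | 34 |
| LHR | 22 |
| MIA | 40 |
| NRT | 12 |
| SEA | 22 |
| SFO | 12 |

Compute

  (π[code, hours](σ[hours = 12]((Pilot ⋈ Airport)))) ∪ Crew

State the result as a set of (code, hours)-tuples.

{(BOS, 28), (DEN, 27), (HND, 16), (IAD, 34), (LHR, 22), (MIA, 40), (NRT, 12), (ORD, 12), (SEA, 22), (SFO, 12)}

Joining Pilot and Airport on city yields {(DEN, 34, CHI, 26, CDG, ATL), (DEN, 34, CHI, 26, CDG, SEA), (DEN, 34, CHI, 26, LHR, CDG), (LHR, 4, SF, 9, ATL, ORD), (LHR, 4, SF, 9, NRT, SFO), (ORD, 37, SF, 5, ATL, ORD), (ORD, 37, SF, 5, NRT, SFO), (SEA, 10, SF, 23, ATL, ORD), (SEA, 10, SF, 23, NRT, SFO), (SFO, 12, LA, 3, NRT, NRT), (SFO, 12, LA, 3, ORD, HND), (SFO, 12, LA, 3, SFO, NRT)}.
Apply σ_{hours = 12}; surviving tuples: {(SFO, 12, LA, 3, NRT, NRT), (SFO, 12, LA, 3, ORD, HND), (SFO, 12, LA, 3, SFO, NRT)}
π_{code, hours} gives {(NRT, 12), (ORD, 12), (SFO, 12)}.
Taking the union: {(BOS, 28), (DEN, 27), (HND, 16), (IAD, 34), (LHR, 22), (MIA, 40), (NRT, 12), (ORD, 12), (SEA, 22), (SFO, 12)}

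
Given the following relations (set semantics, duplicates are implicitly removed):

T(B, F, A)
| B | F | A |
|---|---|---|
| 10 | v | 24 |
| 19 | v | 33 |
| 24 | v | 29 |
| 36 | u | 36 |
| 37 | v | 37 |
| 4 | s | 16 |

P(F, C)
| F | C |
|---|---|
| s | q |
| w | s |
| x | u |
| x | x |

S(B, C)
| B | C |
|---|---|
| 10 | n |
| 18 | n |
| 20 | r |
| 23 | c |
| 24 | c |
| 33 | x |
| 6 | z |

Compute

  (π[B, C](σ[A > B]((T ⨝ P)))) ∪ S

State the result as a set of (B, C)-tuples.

{(10, n), (18, n), (20, r), (23, c), (24, c), (33, x), (4, q), (6, z)}

T ⋈ P (natural join on F): {(4, s, 16, q)}
Selection A > B: {(4, s, 16, q)}
π[B, C]: project onto (B, C) → {(4, q)}
Taking the union: {(10, n), (18, n), (20, r), (23, c), (24, c), (33, x), (4, q), (6, z)}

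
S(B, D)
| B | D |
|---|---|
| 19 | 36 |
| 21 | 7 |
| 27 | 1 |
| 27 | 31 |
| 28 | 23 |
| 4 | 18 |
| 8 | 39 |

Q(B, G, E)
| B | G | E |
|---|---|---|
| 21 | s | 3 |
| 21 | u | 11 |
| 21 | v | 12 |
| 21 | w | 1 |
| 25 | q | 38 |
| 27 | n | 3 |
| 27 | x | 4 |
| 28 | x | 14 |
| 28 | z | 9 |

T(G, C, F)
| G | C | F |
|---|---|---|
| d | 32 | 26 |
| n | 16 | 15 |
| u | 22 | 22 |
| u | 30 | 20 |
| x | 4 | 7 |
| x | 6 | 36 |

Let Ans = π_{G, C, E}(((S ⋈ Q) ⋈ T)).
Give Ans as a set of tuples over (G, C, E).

{(n, 16, 3), (u, 22, 11), (u, 30, 11), (x, 4, 14), (x, 4, 4), (x, 6, 14), (x, 6, 4)}

Joining S and Q on B yields {(21, 7, s, 3), (21, 7, u, 11), (21, 7, v, 12), (21, 7, w, 1), (27, 1, n, 3), (27, 1, x, 4), (27, 31, n, 3), (27, 31, x, 4), (28, 23, x, 14), (28, 23, z, 9)}.
Joining (S ⋈ Q) and T on G yields {(21, 7, u, 11, 22, 22), (21, 7, u, 11, 30, 20), (27, 1, n, 3, 16, 15), (27, 1, x, 4, 4, 7), (27, 1, x, 4, 6, 36), (27, 31, n, 3, 16, 15), (27, 31, x, 4, 4, 7), (27, 31, x, 4, 6, 36), (28, 23, x, 14, 4, 7), (28, 23, x, 14, 6, 36)}.
π_{G, C, E} gives {(n, 16, 3), (u, 22, 11), (u, 30, 11), (x, 4, 14), (x, 4, 4), (x, 6, 14), (x, 6, 4)} (3 duplicate(s) eliminated).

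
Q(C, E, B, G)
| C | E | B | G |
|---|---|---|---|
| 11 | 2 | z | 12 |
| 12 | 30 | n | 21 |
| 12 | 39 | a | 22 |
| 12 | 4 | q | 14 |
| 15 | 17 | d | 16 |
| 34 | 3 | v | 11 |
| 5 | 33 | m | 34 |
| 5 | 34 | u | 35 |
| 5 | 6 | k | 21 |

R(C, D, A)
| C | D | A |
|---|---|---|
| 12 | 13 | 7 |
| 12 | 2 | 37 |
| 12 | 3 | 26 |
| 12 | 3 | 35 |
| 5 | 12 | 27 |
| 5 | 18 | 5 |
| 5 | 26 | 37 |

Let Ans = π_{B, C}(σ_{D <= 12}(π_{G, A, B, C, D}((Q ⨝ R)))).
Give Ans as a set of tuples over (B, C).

{(a, 12), (k, 5), (m, 5), (n, 12), (q, 12), (u, 5)}

Joining Q and R on C yields {(12, 30, n, 21, 13, 7), (12, 30, n, 21, 2, 37), (12, 30, n, 21, 3, 26), (12, 30, n, 21, 3, 35), (12, 39, a, 22, 13, 7), (12, 39, a, 22, 2, 37), (12, 39, a, 22, 3, 26), (12, 39, a, 22, 3, 35), (12, 4, q, 14, 13, 7), (12, 4, q, 14, 2, 37), (12, 4, q, 14, 3, 26), (12, 4, q, 14, 3, 35), (5, 33, m, 34, 12, 27), (5, 33, m, 34, 18, 5), (5, 33, m, 34, 26, 37), (5, 34, u, 35, 12, 27), (5, 34, u, 35, 18, 5), (5, 34, u, 35, 26, 37), (5, 6, k, 21, 12, 27), (5, 6, k, 21, 18, 5), (5, 6, k, 21, 26, 37)}.
π_{G, A, B, C, D} gives {(14, 26, q, 12, 3), (14, 35, q, 12, 3), (14, 37, q, 12, 2), (14, 7, q, 12, 13), (21, 26, n, 12, 3), (21, 27, k, 5, 12), (21, 35, n, 12, 3), (21, 37, k, 5, 26), (21, 37, n, 12, 2), (21, 5, k, 5, 18), (21, 7, n, 12, 13), (22, 26, a, 12, 3), (22, 35, a, 12, 3), (22, 37, a, 12, 2), (22, 7, a, 12, 13), (34, 27, m, 5, 12), (34, 37, m, 5, 26), (34, 5, m, 5, 18), (35, 27, u, 5, 12), (35, 37, u, 5, 26), (35, 5, u, 5, 18)}.
Selection D <= 12: {(14, 26, q, 12, 3), (14, 35, q, 12, 3), (14, 37, q, 12, 2), (21, 26, n, 12, 3), (21, 27, k, 5, 12), (21, 35, n, 12, 3), (21, 37, n, 12, 2), (22, 26, a, 12, 3), (22, 35, a, 12, 3), (22, 37, a, 12, 2), (34, 27, m, 5, 12), (35, 27, u, 5, 12)}
π_{B, C} gives {(a, 12), (k, 5), (m, 5), (n, 12), (q, 12), (u, 5)} (6 duplicate(s) eliminated).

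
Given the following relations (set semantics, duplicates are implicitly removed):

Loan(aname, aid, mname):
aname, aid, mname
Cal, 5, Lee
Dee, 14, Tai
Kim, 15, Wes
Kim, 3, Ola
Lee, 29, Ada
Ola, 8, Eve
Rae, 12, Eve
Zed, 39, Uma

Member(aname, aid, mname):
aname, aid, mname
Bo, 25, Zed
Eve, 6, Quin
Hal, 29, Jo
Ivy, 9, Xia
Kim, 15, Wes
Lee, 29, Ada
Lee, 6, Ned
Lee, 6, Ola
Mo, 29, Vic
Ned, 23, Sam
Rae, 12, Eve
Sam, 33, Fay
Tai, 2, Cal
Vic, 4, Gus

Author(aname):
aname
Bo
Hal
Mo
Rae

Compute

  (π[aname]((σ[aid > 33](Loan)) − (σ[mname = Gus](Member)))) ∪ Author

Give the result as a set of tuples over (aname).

{Bo, Hal, Mo, Rae, Zed}

σ[aid > 33]: keep tuples satisfying aid > 33 → {(Zed, 39, Uma)}
σ[mname = Gus]: keep tuples satisfying mname = Gus → {(Vic, 4, Gus)}
Set difference of the two operands is {(Zed, 39, Uma)}.
π_{aname} gives {Zed}.
Set union of the two operands is {Bo, Hal, Mo, Rae, Zed}.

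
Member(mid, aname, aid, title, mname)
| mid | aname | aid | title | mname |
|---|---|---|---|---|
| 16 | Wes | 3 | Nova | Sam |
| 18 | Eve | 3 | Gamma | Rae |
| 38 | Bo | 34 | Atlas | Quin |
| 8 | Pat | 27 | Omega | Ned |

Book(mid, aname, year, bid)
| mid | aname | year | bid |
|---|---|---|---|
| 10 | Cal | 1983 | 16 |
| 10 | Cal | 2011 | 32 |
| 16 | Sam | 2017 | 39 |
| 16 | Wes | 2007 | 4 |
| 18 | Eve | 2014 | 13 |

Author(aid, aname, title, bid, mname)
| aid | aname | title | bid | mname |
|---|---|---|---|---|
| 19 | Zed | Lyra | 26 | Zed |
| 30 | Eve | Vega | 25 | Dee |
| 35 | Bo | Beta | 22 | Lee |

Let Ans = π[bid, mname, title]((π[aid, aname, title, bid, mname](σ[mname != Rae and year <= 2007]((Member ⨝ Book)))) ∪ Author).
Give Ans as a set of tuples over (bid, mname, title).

{(22, Lee, Beta), (25, Dee, Vega), (26, Zed, Lyra), (4, Sam, Nova)}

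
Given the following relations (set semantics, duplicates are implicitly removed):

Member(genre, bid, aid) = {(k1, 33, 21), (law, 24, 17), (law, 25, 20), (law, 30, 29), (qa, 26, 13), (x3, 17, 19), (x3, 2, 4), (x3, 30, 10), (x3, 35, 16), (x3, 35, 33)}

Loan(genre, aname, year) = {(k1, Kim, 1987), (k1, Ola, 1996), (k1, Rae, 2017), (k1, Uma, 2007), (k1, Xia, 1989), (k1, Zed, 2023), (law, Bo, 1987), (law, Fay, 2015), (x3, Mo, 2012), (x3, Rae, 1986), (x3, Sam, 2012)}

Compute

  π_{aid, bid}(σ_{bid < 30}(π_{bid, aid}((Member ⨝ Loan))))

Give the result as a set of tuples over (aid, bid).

Natural join on genre: {(k1, 33, 21, Kim, 1987), (k1, 33, 21, Ola, 1996), (k1, 33, 21, Rae, 2017), (k1, 33, 21, Uma, 2007), (k1, 33, 21, Xia, 1989), (k1, 33, 21, Zed, 2023), (law, 24, 17, Bo, 1987), (law, 24, 17, Fay, 2015), (law, 25, 20, Bo, 1987), (law, 25, 20, Fay, 2015), (law, 30, 29, Bo, 1987), (law, 30, 29, Fay, 2015), (x3, 17, 19, Mo, 2012), (x3, 17, 19, Rae, 1986), (x3, 17, 19, Sam, 2012), (x3, 2, 4, Mo, 2012), (x3, 2, 4, Rae, 1986), (x3, 2, 4, Sam, 2012), (x3, 30, 10, Mo, 2012), (x3, 30, 10, Rae, 1986), (x3, 30, 10, Sam, 2012), (x3, 35, 16, Mo, 2012), (x3, 35, 16, Rae, 1986), (x3, 35, 16, Sam, 2012), (x3, 35, 33, Mo, 2012), (x3, 35, 33, Rae, 1986), (x3, 35, 33, Sam, 2012)}
Keep only column(s) bid, aid (18 duplicate(s) eliminated): {(17, 19), (2, 4), (24, 17), (25, 20), (30, 10), (30, 29), (33, 21), (35, 16), (35, 33)}
Apply σ_{bid < 30}; surviving tuples: {(17, 19), (2, 4), (24, 17), (25, 20)}
Keep only column(s) aid, bid: {(17, 24), (19, 17), (20, 25), (4, 2)}

{(17, 24), (19, 17), (20, 25), (4, 2)}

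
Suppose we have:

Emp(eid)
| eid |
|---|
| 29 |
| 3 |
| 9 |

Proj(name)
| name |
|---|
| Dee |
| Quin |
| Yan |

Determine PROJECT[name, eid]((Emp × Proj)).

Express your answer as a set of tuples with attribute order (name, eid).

{(Dee, 29), (Dee, 3), (Dee, 9), (Quin, 29), (Quin, 3), (Quin, 9), (Yan, 29), (Yan, 3), (Yan, 9)}

Emp × Proj: Cartesian product, 3·3 = 9 tuples over (eid, name).
π_{name, eid} gives {(Dee, 29), (Dee, 3), (Dee, 9), (Quin, 29), (Quin, 3), (Quin, 9), (Yan, 29), (Yan, 3), (Yan, 9)}.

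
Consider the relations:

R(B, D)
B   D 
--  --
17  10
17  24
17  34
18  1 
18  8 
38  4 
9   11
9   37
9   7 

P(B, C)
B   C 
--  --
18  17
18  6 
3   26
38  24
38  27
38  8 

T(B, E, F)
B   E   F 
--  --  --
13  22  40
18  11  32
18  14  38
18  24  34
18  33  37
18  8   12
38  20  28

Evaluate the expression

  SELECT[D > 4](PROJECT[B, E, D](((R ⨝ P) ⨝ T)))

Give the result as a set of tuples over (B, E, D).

Natural join on B: {(18, 1, 17), (18, 1, 6), (18, 8, 17), (18, 8, 6), (38, 4, 24), (38, 4, 27), (38, 4, 8)}
Natural join on B: {(18, 1, 17, 11, 32), (18, 1, 17, 14, 38), (18, 1, 17, 24, 34), (18, 1, 17, 33, 37), (18, 1, 17, 8, 12), (18, 1, 6, 11, 32), (18, 1, 6, 14, 38), (18, 1, 6, 24, 34), (18, 1, 6, 33, 37), (18, 1, 6, 8, 12), (18, 8, 17, 11, 32), (18, 8, 17, 14, 38), (18, 8, 17, 24, 34), (18, 8, 17, 33, 37), (18, 8, 17, 8, 12), (18, 8, 6, 11, 32), (18, 8, 6, 14, 38), (18, 8, 6, 24, 34), (18, 8, 6, 33, 37), (18, 8, 6, 8, 12), (38, 4, 24, 20, 28), (38, 4, 27, 20, 28), (38, 4, 8, 20, 28)}
π[B, E, D]: project onto (B, E, D) (12 duplicate(s) eliminated) → {(18, 11, 1), (18, 11, 8), (18, 14, 1), (18, 14, 8), (18, 24, 1), (18, 24, 8), (18, 33, 1), (18, 33, 8), (18, 8, 1), (18, 8, 8), (38, 20, 4)}
σ[D > 4]: keep tuples satisfying D > 4 → {(18, 11, 8), (18, 14, 8), (18, 24, 8), (18, 33, 8), (18, 8, 8)}

{(18, 11, 8), (18, 14, 8), (18, 24, 8), (18, 33, 8), (18, 8, 8)}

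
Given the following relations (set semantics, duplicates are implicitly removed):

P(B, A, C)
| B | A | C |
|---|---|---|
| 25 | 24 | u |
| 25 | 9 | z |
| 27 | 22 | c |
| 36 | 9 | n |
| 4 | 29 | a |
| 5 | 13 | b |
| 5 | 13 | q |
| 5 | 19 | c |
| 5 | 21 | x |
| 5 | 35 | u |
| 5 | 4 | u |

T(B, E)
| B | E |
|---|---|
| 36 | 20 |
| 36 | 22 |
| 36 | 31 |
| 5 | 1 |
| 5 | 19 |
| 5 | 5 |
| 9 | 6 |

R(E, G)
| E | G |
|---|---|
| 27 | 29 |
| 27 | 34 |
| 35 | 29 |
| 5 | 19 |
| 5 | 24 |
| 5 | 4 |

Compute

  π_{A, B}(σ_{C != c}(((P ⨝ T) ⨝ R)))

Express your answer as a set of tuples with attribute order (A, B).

{(13, 5), (21, 5), (35, 5), (4, 5)}

Joining P and T on B yields {(36, 9, n, 20), (36, 9, n, 22), (36, 9, n, 31), (5, 13, b, 1), (5, 13, b, 19), (5, 13, b, 5), (5, 13, q, 1), (5, 13, q, 19), (5, 13, q, 5), (5, 19, c, 1), (5, 19, c, 19), (5, 19, c, 5), (5, 21, x, 1), (5, 21, x, 19), (5, 21, x, 5), (5, 35, u, 1), (5, 35, u, 19), (5, 35, u, 5), (5, 4, u, 1), (5, 4, u, 19), (5, 4, u, 5)}.
Joining (P ⨝ T) and R on E yields {(5, 13, b, 5, 19), (5, 13, b, 5, 24), (5, 13, b, 5, 4), (5, 13, q, 5, 19), (5, 13, q, 5, 24), (5, 13, q, 5, 4), (5, 19, c, 5, 19), (5, 19, c, 5, 24), (5, 19, c, 5, 4), (5, 21, x, 5, 19), (5, 21, x, 5, 24), (5, 21, x, 5, 4), (5, 35, u, 5, 19), (5, 35, u, 5, 24), (5, 35, u, 5, 4), (5, 4, u, 5, 19), (5, 4, u, 5, 24), (5, 4, u, 5, 4)}.
Filtering on C != c leaves {(5, 13, b, 5, 19), (5, 13, b, 5, 24), (5, 13, b, 5, 4), (5, 13, q, 5, 19), (5, 13, q, 5, 24), (5, 13, q, 5, 4), (5, 21, x, 5, 19), (5, 21, x, 5, 24), (5, 21, x, 5, 4), (5, 35, u, 5, 19), (5, 35, u, 5, 24), (5, 35, u, 5, 4), (5, 4, u, 5, 19), (5, 4, u, 5, 24), (5, 4, u, 5, 4)}.
π[A, B]: project onto (A, B) (11 duplicate(s) eliminated) → {(13, 5), (21, 5), (35, 5), (4, 5)}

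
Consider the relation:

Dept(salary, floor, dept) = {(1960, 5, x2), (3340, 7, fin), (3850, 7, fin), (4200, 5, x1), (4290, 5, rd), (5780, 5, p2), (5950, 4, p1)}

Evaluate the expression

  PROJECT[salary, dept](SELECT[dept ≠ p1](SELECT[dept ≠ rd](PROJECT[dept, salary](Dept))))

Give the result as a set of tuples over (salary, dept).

{(1960, x2), (3340, fin), (3850, fin), (4200, x1), (5780, p2)}

Projecting to dept, salary: {(fin, 3340), (fin, 3850), (p1, 5950), (p2, 5780), (rd, 4290), (x1, 4200), (x2, 1960)}
σ[dept ≠ rd]: keep tuples satisfying dept ≠ rd → {(fin, 3340), (fin, 3850), (p1, 5950), (p2, 5780), (x1, 4200), (x2, 1960)}
σ[dept ≠ p1]: keep tuples satisfying dept ≠ p1 → {(fin, 3340), (fin, 3850), (p2, 5780), (x1, 4200), (x2, 1960)}
Projecting to salary, dept: {(1960, x2), (3340, fin), (3850, fin), (4200, x1), (5780, p2)}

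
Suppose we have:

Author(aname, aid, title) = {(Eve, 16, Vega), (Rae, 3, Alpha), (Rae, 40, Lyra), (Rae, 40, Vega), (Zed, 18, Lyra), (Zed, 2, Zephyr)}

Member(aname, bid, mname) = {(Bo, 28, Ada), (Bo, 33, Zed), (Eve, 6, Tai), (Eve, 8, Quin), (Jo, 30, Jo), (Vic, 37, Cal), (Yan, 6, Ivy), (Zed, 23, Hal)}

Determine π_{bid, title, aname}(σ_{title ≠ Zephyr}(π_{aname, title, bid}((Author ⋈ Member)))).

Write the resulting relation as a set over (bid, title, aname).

{(23, Lyra, Zed), (6, Vega, Eve), (8, Vega, Eve)}

Natural join on aname: {(Eve, 16, Vega, 6, Tai), (Eve, 16, Vega, 8, Quin), (Zed, 18, Lyra, 23, Hal), (Zed, 2, Zephyr, 23, Hal)}
π[aname, title, bid]: project onto (aname, title, bid) → {(Eve, Vega, 6), (Eve, Vega, 8), (Zed, Lyra, 23), (Zed, Zephyr, 23)}
Selection title ≠ Zephyr: {(Eve, Vega, 6), (Eve, Vega, 8), (Zed, Lyra, 23)}
π[bid, title, aname]: project onto (bid, title, aname) → {(23, Lyra, Zed), (6, Vega, Eve), (8, Vega, Eve)}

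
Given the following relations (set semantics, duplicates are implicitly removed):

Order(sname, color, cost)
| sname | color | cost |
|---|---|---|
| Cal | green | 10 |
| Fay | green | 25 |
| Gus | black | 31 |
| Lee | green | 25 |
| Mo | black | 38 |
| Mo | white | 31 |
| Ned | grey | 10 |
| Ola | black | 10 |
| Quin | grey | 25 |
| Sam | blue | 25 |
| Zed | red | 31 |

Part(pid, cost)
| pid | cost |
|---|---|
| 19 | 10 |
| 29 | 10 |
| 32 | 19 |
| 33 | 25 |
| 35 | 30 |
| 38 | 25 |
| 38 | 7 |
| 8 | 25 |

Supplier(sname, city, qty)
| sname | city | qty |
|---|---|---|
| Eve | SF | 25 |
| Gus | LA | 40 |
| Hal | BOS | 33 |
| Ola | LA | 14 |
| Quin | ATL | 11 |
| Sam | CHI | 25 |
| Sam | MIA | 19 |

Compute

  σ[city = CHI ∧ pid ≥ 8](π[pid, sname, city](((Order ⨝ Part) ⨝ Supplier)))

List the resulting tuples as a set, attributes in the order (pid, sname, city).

Natural join on cost: {(Cal, green, 10, 19), (Cal, green, 10, 29), (Fay, green, 25, 33), (Fay, green, 25, 38), (Fay, green, 25, 8), (Lee, green, 25, 33), (Lee, green, 25, 38), (Lee, green, 25, 8), (Ned, grey, 10, 19), (Ned, grey, 10, 29), (Ola, black, 10, 19), (Ola, black, 10, 29), (Quin, grey, 25, 33), (Quin, grey, 25, 38), (Quin, grey, 25, 8), (Sam, blue, 25, 33), (Sam, blue, 25, 38), (Sam, blue, 25, 8)}
Natural join on sname: {(Ola, black, 10, 19, LA, 14), (Ola, black, 10, 29, LA, 14), (Quin, grey, 25, 33, ATL, 11), (Quin, grey, 25, 38, ATL, 11), (Quin, grey, 25, 8, ATL, 11), (Sam, blue, 25, 33, CHI, 25), (Sam, blue, 25, 33, MIA, 19), (Sam, blue, 25, 38, CHI, 25), (Sam, blue, 25, 38, MIA, 19), (Sam, blue, 25, 8, CHI, 25), (Sam, blue, 25, 8, MIA, 19)}
π[pid, sname, city]: project onto (pid, sname, city) → {(19, Ola, LA), (29, Ola, LA), (33, Quin, ATL), (33, Sam, CHI), (33, Sam, MIA), (38, Quin, ATL), (38, Sam, CHI), (38, Sam, MIA), (8, Quin, ATL), (8, Sam, CHI), (8, Sam, MIA)}
Filtering on city = CHI ∧ pid ≥ 8 leaves {(33, Sam, CHI), (38, Sam, CHI), (8, Sam, CHI)}.

{(33, Sam, CHI), (38, Sam, CHI), (8, Sam, CHI)}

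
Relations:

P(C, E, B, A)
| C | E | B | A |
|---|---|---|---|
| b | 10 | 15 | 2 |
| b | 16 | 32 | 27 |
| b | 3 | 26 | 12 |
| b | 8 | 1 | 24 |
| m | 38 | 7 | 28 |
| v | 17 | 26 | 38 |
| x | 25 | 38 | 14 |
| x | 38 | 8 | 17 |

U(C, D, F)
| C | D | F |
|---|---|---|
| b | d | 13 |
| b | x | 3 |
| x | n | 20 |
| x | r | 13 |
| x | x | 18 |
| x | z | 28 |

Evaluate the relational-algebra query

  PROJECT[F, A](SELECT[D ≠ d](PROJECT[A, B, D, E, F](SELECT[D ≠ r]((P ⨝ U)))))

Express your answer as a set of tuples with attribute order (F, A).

{(18, 14), (18, 17), (20, 14), (20, 17), (28, 14), (28, 17), (3, 12), (3, 2), (3, 24), (3, 27)}

Natural join on C: {(b, 10, 15, 2, d, 13), (b, 10, 15, 2, x, 3), (b, 16, 32, 27, d, 13), (b, 16, 32, 27, x, 3), (b, 3, 26, 12, d, 13), (b, 3, 26, 12, x, 3), (b, 8, 1, 24, d, 13), (b, 8, 1, 24, x, 3), (x, 25, 38, 14, n, 20), (x, 25, 38, 14, r, 13), (x, 25, 38, 14, x, 18), (x, 25, 38, 14, z, 28), (x, 38, 8, 17, n, 20), (x, 38, 8, 17, r, 13), (x, 38, 8, 17, x, 18), (x, 38, 8, 17, z, 28)}
σ[D ≠ r]: keep tuples satisfying D ≠ r → {(b, 10, 15, 2, d, 13), (b, 10, 15, 2, x, 3), (b, 16, 32, 27, d, 13), (b, 16, 32, 27, x, 3), (b, 3, 26, 12, d, 13), (b, 3, 26, 12, x, 3), (b, 8, 1, 24, d, 13), (b, 8, 1, 24, x, 3), (x, 25, 38, 14, n, 20), (x, 25, 38, 14, x, 18), (x, 25, 38, 14, z, 28), (x, 38, 8, 17, n, 20), (x, 38, 8, 17, x, 18), (x, 38, 8, 17, z, 28)}
π_{A, B, D, E, F} gives {(12, 26, d, 3, 13), (12, 26, x, 3, 3), (14, 38, n, 25, 20), (14, 38, x, 25, 18), (14, 38, z, 25, 28), (17, 8, n, 38, 20), (17, 8, x, 38, 18), (17, 8, z, 38, 28), (2, 15, d, 10, 13), (2, 15, x, 10, 3), (24, 1, d, 8, 13), (24, 1, x, 8, 3), (27, 32, d, 16, 13), (27, 32, x, 16, 3)}.
σ[D ≠ d]: keep tuples satisfying D ≠ d → {(12, 26, x, 3, 3), (14, 38, n, 25, 20), (14, 38, x, 25, 18), (14, 38, z, 25, 28), (17, 8, n, 38, 20), (17, 8, x, 38, 18), (17, 8, z, 38, 28), (2, 15, x, 10, 3), (24, 1, x, 8, 3), (27, 32, x, 16, 3)}
π_{F, A} gives {(18, 14), (18, 17), (20, 14), (20, 17), (28, 14), (28, 17), (3, 12), (3, 2), (3, 24), (3, 27)}.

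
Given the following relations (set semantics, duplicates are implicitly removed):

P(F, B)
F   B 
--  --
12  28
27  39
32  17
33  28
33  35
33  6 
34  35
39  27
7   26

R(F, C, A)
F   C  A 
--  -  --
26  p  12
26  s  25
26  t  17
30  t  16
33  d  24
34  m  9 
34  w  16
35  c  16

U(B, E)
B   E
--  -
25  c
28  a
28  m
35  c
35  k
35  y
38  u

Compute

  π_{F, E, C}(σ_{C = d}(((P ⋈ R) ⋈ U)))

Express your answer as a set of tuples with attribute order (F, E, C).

{(33, a, d), (33, c, d), (33, k, d), (33, m, d), (33, y, d)}

P ⋈ R (natural join on F): {(33, 28, d, 24), (33, 35, d, 24), (33, 6, d, 24), (34, 35, m, 9), (34, 35, w, 16)}
(P ⋈ R) ⋈ U (natural join on B): {(33, 28, d, 24, a), (33, 28, d, 24, m), (33, 35, d, 24, c), (33, 35, d, 24, k), (33, 35, d, 24, y), (34, 35, m, 9, c), (34, 35, m, 9, k), (34, 35, m, 9, y), (34, 35, w, 16, c), (34, 35, w, 16, k), (34, 35, w, 16, y)}
Apply σ_{C = d}; surviving tuples: {(33, 28, d, 24, a), (33, 28, d, 24, m), (33, 35, d, 24, c), (33, 35, d, 24, k), (33, 35, d, 24, y)}
Projecting to F, E, C: {(33, a, d), (33, c, d), (33, k, d), (33, m, d), (33, y, d)}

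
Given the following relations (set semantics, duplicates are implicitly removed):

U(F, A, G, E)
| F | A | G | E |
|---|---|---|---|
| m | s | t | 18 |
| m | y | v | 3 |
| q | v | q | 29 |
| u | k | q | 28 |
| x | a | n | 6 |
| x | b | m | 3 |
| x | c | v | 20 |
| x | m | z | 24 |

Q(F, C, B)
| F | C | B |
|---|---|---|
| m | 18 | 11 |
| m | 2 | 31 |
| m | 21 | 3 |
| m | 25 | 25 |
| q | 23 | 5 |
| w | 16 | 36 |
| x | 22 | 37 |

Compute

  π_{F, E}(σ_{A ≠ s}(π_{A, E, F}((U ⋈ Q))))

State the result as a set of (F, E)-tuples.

{(m, 3), (q, 29), (x, 20), (x, 24), (x, 3), (x, 6)}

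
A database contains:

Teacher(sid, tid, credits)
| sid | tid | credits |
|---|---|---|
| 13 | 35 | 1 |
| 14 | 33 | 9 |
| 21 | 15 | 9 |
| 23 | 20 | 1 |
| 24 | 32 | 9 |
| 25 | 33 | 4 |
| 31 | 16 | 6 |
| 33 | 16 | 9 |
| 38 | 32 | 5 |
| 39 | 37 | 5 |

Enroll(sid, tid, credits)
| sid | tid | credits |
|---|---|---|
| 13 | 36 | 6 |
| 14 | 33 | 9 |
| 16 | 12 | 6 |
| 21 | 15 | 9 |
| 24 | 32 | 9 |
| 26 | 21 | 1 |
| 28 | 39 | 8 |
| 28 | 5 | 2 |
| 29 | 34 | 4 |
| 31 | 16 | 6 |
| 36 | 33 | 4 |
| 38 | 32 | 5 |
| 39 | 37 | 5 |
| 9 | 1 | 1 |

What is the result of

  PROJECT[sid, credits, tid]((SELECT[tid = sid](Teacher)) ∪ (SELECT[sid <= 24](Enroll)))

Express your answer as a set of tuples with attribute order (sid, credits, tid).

{(13, 6, 36), (14, 9, 33), (16, 6, 12), (21, 9, 15), (24, 9, 32), (9, 1, 1)}

Apply σ_{tid = sid}; surviving tuples: {}
Apply σ_{sid <= 24}; surviving tuples: {(13, 36, 6), (14, 33, 9), (16, 12, 6), (21, 15, 9), (24, 32, 9), (9, 1, 1)}
Set union of the two operands is {(13, 36, 6), (14, 33, 9), (16, 12, 6), (21, 15, 9), (24, 32, 9), (9, 1, 1)}.
Projecting to sid, credits, tid: {(13, 6, 36), (14, 9, 33), (16, 6, 12), (21, 9, 15), (24, 9, 32), (9, 1, 1)}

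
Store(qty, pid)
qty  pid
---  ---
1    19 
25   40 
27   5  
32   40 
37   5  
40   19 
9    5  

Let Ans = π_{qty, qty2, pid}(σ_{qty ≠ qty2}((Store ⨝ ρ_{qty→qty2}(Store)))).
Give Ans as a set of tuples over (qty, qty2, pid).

{(1, 40, 19), (25, 32, 40), (27, 37, 5), (27, 9, 5), (32, 25, 40), (37, 27, 5), (37, 9, 5), (40, 1, 19), (9, 27, 5), (9, 37, 5)}

ρ[qty→qty2]: schema becomes (qty2, pid); tuples unchanged.
Store ⋈ ρ_{qty→qty2}(Store) (natural join on pid): {(1, 19, 1), (1, 19, 40), (25, 40, 25), (25, 40, 32), (27, 5, 27), (27, 5, 37), (27, 5, 9), (32, 40, 25), (32, 40, 32), (37, 5, 27), (37, 5, 37), (37, 5, 9), (40, 19, 1), (40, 19, 40), (9, 5, 27), (9, 5, 37), (9, 5, 9)}
Apply σ_{qty ≠ qty2}; surviving tuples: {(1, 19, 40), (25, 40, 32), (27, 5, 37), (27, 5, 9), (32, 40, 25), (37, 5, 27), (37, 5, 9), (40, 19, 1), (9, 5, 27), (9, 5, 37)}
π_{qty, qty2, pid} gives {(1, 40, 19), (25, 32, 40), (27, 37, 5), (27, 9, 5), (32, 25, 40), (37, 27, 5), (37, 9, 5), (40, 1, 19), (9, 27, 5), (9, 37, 5)}.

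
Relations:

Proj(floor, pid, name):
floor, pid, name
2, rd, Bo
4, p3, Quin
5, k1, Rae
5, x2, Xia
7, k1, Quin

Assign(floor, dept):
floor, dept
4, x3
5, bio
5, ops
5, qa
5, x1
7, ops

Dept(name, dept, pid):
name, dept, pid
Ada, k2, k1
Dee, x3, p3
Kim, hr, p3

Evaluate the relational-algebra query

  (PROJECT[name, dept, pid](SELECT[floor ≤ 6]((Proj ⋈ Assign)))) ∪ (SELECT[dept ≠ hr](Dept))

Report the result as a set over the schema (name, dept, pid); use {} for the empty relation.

{(Ada, k2, k1), (Dee, x3, p3), (Quin, x3, p3), (Rae, bio, k1), (Rae, ops, k1), (Rae, qa, k1), (Rae, x1, k1), (Xia, bio, x2), (Xia, ops, x2), (Xia, qa, x2), (Xia, x1, x2)}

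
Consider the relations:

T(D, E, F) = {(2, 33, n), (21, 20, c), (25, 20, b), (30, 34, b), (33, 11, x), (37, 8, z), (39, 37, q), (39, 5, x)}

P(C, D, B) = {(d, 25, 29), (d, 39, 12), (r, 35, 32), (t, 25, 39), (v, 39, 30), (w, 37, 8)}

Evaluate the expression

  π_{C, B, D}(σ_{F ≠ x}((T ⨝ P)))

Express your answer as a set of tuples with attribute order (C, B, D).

{(d, 12, 39), (d, 29, 25), (t, 39, 25), (v, 30, 39), (w, 8, 37)}

T ⋈ P (natural join on D): {(25, 20, b, d, 29), (25, 20, b, t, 39), (37, 8, z, w, 8), (39, 37, q, d, 12), (39, 37, q, v, 30), (39, 5, x, d, 12), (39, 5, x, v, 30)}
Selection F ≠ x: {(25, 20, b, d, 29), (25, 20, b, t, 39), (37, 8, z, w, 8), (39, 37, q, d, 12), (39, 37, q, v, 30)}
π_{C, B, D} gives {(d, 12, 39), (d, 29, 25), (t, 39, 25), (v, 30, 39), (w, 8, 37)}.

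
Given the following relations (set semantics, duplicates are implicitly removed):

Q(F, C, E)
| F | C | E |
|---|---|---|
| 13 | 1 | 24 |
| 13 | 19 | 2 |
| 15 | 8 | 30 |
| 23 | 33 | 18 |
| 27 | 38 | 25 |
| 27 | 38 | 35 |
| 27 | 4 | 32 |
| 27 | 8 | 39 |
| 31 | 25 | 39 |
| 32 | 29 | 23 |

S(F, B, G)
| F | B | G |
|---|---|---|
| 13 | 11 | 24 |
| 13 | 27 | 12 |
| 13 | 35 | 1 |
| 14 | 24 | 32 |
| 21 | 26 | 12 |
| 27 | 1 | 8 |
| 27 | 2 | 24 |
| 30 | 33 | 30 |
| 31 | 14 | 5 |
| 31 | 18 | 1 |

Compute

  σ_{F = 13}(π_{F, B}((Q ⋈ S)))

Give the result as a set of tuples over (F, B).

{(13, 11), (13, 27), (13, 35)}

Joining Q and S on F yields {(13, 1, 24, 11, 24), (13, 1, 24, 27, 12), (13, 1, 24, 35, 1), (13, 19, 2, 11, 24), (13, 19, 2, 27, 12), (13, 19, 2, 35, 1), (27, 38, 25, 1, 8), (27, 38, 25, 2, 24), (27, 38, 35, 1, 8), (27, 38, 35, 2, 24), (27, 4, 32, 1, 8), (27, 4, 32, 2, 24), (27, 8, 39, 1, 8), (27, 8, 39, 2, 24), (31, 25, 39, 14, 5), (31, 25, 39, 18, 1)}.
Projecting to F, B (9 duplicate(s) eliminated): {(13, 11), (13, 27), (13, 35), (27, 1), (27, 2), (31, 14), (31, 18)}
σ[F = 13]: keep tuples satisfying F = 13 → {(13, 11), (13, 27), (13, 35)}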